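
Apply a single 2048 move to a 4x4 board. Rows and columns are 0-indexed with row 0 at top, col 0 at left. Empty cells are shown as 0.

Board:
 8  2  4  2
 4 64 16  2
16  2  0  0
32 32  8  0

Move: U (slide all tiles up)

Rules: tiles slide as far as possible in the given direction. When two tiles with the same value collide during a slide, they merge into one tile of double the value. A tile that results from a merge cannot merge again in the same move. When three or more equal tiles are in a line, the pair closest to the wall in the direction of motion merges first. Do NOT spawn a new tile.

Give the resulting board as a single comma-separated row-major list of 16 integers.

Answer: 8, 2, 4, 4, 4, 64, 16, 0, 16, 2, 8, 0, 32, 32, 0, 0

Derivation:
Slide up:
col 0: [8, 4, 16, 32] -> [8, 4, 16, 32]
col 1: [2, 64, 2, 32] -> [2, 64, 2, 32]
col 2: [4, 16, 0, 8] -> [4, 16, 8, 0]
col 3: [2, 2, 0, 0] -> [4, 0, 0, 0]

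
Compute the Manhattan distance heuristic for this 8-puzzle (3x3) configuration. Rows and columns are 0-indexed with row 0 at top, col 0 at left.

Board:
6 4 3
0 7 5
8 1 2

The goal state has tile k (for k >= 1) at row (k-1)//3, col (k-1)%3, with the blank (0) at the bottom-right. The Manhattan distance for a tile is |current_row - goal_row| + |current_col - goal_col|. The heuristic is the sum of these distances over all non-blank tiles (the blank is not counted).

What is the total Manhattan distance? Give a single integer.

Tile 6: (0,0)->(1,2) = 3
Tile 4: (0,1)->(1,0) = 2
Tile 3: (0,2)->(0,2) = 0
Tile 7: (1,1)->(2,0) = 2
Tile 5: (1,2)->(1,1) = 1
Tile 8: (2,0)->(2,1) = 1
Tile 1: (2,1)->(0,0) = 3
Tile 2: (2,2)->(0,1) = 3
Sum: 3 + 2 + 0 + 2 + 1 + 1 + 3 + 3 = 15

Answer: 15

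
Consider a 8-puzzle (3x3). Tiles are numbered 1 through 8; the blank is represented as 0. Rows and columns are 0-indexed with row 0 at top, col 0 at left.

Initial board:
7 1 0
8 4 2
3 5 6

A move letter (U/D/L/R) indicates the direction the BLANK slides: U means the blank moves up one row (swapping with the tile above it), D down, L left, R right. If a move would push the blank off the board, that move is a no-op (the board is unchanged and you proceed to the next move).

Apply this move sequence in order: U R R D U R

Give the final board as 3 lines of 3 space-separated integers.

After move 1 (U):
7 1 0
8 4 2
3 5 6

After move 2 (R):
7 1 0
8 4 2
3 5 6

After move 3 (R):
7 1 0
8 4 2
3 5 6

After move 4 (D):
7 1 2
8 4 0
3 5 6

After move 5 (U):
7 1 0
8 4 2
3 5 6

After move 6 (R):
7 1 0
8 4 2
3 5 6

Answer: 7 1 0
8 4 2
3 5 6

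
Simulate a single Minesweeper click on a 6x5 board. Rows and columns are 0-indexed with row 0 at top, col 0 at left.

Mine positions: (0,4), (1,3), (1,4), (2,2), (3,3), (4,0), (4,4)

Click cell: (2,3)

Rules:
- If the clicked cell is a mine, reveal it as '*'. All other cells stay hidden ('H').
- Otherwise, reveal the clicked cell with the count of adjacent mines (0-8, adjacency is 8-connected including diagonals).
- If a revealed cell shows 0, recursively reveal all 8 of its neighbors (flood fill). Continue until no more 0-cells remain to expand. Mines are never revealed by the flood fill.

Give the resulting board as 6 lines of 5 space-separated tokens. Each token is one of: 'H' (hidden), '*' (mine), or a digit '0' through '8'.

H H H H H
H H H H H
H H H 4 H
H H H H H
H H H H H
H H H H H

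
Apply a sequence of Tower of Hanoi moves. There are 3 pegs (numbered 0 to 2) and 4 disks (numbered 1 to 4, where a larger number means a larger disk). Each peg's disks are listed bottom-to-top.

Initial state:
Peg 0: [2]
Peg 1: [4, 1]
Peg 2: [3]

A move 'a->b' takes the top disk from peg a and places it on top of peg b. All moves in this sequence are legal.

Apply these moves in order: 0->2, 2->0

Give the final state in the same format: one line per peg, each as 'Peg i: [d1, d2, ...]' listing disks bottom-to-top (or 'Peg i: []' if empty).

Answer: Peg 0: [2]
Peg 1: [4, 1]
Peg 2: [3]

Derivation:
After move 1 (0->2):
Peg 0: []
Peg 1: [4, 1]
Peg 2: [3, 2]

After move 2 (2->0):
Peg 0: [2]
Peg 1: [4, 1]
Peg 2: [3]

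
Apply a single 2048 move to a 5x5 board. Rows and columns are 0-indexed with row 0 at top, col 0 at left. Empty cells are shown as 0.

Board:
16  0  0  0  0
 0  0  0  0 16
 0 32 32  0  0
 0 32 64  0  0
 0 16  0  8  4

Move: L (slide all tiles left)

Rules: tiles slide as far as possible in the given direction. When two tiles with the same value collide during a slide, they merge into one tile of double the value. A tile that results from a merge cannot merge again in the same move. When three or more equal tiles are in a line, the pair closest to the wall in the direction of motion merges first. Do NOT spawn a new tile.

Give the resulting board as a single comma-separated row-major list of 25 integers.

Slide left:
row 0: [16, 0, 0, 0, 0] -> [16, 0, 0, 0, 0]
row 1: [0, 0, 0, 0, 16] -> [16, 0, 0, 0, 0]
row 2: [0, 32, 32, 0, 0] -> [64, 0, 0, 0, 0]
row 3: [0, 32, 64, 0, 0] -> [32, 64, 0, 0, 0]
row 4: [0, 16, 0, 8, 4] -> [16, 8, 4, 0, 0]

Answer: 16, 0, 0, 0, 0, 16, 0, 0, 0, 0, 64, 0, 0, 0, 0, 32, 64, 0, 0, 0, 16, 8, 4, 0, 0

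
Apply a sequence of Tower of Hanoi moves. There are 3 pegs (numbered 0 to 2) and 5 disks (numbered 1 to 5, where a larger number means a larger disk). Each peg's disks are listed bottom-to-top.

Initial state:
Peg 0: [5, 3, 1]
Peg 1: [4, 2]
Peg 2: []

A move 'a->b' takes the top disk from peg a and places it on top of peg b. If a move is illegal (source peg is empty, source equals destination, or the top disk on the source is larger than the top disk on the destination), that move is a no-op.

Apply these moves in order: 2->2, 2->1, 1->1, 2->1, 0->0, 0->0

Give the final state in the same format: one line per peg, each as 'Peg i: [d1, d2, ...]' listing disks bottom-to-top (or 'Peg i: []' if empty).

After move 1 (2->2):
Peg 0: [5, 3, 1]
Peg 1: [4, 2]
Peg 2: []

After move 2 (2->1):
Peg 0: [5, 3, 1]
Peg 1: [4, 2]
Peg 2: []

After move 3 (1->1):
Peg 0: [5, 3, 1]
Peg 1: [4, 2]
Peg 2: []

After move 4 (2->1):
Peg 0: [5, 3, 1]
Peg 1: [4, 2]
Peg 2: []

After move 5 (0->0):
Peg 0: [5, 3, 1]
Peg 1: [4, 2]
Peg 2: []

After move 6 (0->0):
Peg 0: [5, 3, 1]
Peg 1: [4, 2]
Peg 2: []

Answer: Peg 0: [5, 3, 1]
Peg 1: [4, 2]
Peg 2: []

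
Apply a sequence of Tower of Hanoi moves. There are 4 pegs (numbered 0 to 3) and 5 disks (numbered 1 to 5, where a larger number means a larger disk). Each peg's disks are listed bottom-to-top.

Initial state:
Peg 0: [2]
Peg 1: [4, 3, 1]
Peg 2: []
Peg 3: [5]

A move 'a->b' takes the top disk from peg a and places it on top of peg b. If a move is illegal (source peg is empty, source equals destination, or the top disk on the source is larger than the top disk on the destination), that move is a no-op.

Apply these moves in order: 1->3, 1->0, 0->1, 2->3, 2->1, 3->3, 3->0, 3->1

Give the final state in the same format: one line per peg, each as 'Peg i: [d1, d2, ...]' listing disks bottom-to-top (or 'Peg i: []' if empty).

Answer: Peg 0: [1]
Peg 1: [4, 3, 2]
Peg 2: []
Peg 3: [5]

Derivation:
After move 1 (1->3):
Peg 0: [2]
Peg 1: [4, 3]
Peg 2: []
Peg 3: [5, 1]

After move 2 (1->0):
Peg 0: [2]
Peg 1: [4, 3]
Peg 2: []
Peg 3: [5, 1]

After move 3 (0->1):
Peg 0: []
Peg 1: [4, 3, 2]
Peg 2: []
Peg 3: [5, 1]

After move 4 (2->3):
Peg 0: []
Peg 1: [4, 3, 2]
Peg 2: []
Peg 3: [5, 1]

After move 5 (2->1):
Peg 0: []
Peg 1: [4, 3, 2]
Peg 2: []
Peg 3: [5, 1]

After move 6 (3->3):
Peg 0: []
Peg 1: [4, 3, 2]
Peg 2: []
Peg 3: [5, 1]

After move 7 (3->0):
Peg 0: [1]
Peg 1: [4, 3, 2]
Peg 2: []
Peg 3: [5]

After move 8 (3->1):
Peg 0: [1]
Peg 1: [4, 3, 2]
Peg 2: []
Peg 3: [5]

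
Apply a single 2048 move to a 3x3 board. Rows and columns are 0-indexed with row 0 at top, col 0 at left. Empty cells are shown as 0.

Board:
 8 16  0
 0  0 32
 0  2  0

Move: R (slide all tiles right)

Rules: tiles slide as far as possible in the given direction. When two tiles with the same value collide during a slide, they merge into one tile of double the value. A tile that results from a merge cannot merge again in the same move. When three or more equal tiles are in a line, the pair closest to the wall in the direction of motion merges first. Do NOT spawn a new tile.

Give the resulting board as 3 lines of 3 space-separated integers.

Slide right:
row 0: [8, 16, 0] -> [0, 8, 16]
row 1: [0, 0, 32] -> [0, 0, 32]
row 2: [0, 2, 0] -> [0, 0, 2]

Answer:  0  8 16
 0  0 32
 0  0  2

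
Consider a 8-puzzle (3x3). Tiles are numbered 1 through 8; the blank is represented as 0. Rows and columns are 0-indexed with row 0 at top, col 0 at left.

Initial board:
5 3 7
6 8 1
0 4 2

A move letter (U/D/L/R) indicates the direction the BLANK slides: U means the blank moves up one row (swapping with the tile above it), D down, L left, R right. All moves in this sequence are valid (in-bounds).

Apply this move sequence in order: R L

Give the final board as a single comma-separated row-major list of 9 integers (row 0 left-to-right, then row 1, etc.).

Answer: 5, 3, 7, 6, 8, 1, 0, 4, 2

Derivation:
After move 1 (R):
5 3 7
6 8 1
4 0 2

After move 2 (L):
5 3 7
6 8 1
0 4 2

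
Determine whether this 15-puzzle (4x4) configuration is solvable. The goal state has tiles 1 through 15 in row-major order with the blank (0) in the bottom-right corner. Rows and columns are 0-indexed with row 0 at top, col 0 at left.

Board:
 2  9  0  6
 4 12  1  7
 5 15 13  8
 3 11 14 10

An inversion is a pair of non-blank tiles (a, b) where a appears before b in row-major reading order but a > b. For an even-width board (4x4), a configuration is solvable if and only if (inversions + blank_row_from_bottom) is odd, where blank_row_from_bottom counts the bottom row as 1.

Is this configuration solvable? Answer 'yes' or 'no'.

Answer: yes

Derivation:
Inversions: 37
Blank is in row 0 (0-indexed from top), which is row 4 counting from the bottom (bottom = 1).
37 + 4 = 41, which is odd, so the puzzle is solvable.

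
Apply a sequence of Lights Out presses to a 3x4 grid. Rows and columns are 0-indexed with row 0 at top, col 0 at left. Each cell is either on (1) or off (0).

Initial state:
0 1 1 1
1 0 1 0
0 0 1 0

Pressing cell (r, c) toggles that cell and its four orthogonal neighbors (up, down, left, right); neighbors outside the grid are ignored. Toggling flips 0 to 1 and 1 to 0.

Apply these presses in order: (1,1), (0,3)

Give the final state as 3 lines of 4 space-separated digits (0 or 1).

After press 1 at (1,1):
0 0 1 1
0 1 0 0
0 1 1 0

After press 2 at (0,3):
0 0 0 0
0 1 0 1
0 1 1 0

Answer: 0 0 0 0
0 1 0 1
0 1 1 0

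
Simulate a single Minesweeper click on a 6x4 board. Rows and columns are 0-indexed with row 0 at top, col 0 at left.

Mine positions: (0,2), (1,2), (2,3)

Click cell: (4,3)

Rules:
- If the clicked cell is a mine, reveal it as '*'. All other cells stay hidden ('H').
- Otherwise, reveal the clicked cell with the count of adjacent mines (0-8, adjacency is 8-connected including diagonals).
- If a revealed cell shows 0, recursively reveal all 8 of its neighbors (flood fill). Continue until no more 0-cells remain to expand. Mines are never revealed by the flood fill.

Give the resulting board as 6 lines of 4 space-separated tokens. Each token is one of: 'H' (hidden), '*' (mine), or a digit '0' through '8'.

0 2 H H
0 2 H H
0 1 2 H
0 0 1 1
0 0 0 0
0 0 0 0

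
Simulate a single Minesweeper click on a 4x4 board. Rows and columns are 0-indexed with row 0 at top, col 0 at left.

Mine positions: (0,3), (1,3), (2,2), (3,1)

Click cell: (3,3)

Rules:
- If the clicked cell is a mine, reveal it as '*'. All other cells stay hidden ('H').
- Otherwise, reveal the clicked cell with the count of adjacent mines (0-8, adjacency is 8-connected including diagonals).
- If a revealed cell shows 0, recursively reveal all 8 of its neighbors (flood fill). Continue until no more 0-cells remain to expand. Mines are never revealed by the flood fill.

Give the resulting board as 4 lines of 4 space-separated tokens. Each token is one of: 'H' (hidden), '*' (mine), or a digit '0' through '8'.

H H H H
H H H H
H H H H
H H H 1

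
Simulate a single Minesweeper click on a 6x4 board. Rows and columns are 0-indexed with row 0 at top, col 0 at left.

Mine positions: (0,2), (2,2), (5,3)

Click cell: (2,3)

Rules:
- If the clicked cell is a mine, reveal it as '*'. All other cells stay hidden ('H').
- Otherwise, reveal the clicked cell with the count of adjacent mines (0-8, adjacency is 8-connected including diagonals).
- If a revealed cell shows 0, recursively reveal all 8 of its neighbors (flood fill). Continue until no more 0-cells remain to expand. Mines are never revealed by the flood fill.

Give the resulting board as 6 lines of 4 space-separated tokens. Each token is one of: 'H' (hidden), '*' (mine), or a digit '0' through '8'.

H H H H
H H H H
H H H 1
H H H H
H H H H
H H H H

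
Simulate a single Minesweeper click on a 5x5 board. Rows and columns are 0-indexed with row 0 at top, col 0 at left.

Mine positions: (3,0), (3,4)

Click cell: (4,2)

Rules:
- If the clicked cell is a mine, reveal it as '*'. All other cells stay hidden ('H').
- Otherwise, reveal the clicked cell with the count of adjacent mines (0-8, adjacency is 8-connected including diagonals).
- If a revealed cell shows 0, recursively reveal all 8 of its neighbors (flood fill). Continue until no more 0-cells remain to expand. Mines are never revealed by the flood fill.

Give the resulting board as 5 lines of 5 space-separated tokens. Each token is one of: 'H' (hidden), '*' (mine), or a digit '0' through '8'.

0 0 0 0 0
0 0 0 0 0
1 1 0 1 1
H 1 0 1 H
H 1 0 1 H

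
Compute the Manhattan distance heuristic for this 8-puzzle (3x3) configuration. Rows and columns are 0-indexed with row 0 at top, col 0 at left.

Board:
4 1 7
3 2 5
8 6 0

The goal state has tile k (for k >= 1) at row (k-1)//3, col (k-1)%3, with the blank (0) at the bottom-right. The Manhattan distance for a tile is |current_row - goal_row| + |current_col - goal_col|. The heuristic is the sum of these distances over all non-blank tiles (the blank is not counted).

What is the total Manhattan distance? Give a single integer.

Answer: 14

Derivation:
Tile 4: (0,0)->(1,0) = 1
Tile 1: (0,1)->(0,0) = 1
Tile 7: (0,2)->(2,0) = 4
Tile 3: (1,0)->(0,2) = 3
Tile 2: (1,1)->(0,1) = 1
Tile 5: (1,2)->(1,1) = 1
Tile 8: (2,0)->(2,1) = 1
Tile 6: (2,1)->(1,2) = 2
Sum: 1 + 1 + 4 + 3 + 1 + 1 + 1 + 2 = 14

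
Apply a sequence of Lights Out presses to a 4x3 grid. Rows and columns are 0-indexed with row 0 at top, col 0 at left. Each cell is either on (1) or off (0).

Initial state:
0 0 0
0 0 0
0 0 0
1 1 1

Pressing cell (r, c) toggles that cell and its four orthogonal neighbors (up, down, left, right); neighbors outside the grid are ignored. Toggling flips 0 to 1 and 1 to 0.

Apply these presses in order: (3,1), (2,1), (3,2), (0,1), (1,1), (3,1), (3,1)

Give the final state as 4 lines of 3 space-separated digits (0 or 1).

Answer: 1 0 1
1 1 1
1 1 0
0 0 1

Derivation:
After press 1 at (3,1):
0 0 0
0 0 0
0 1 0
0 0 0

After press 2 at (2,1):
0 0 0
0 1 0
1 0 1
0 1 0

After press 3 at (3,2):
0 0 0
0 1 0
1 0 0
0 0 1

After press 4 at (0,1):
1 1 1
0 0 0
1 0 0
0 0 1

After press 5 at (1,1):
1 0 1
1 1 1
1 1 0
0 0 1

After press 6 at (3,1):
1 0 1
1 1 1
1 0 0
1 1 0

After press 7 at (3,1):
1 0 1
1 1 1
1 1 0
0 0 1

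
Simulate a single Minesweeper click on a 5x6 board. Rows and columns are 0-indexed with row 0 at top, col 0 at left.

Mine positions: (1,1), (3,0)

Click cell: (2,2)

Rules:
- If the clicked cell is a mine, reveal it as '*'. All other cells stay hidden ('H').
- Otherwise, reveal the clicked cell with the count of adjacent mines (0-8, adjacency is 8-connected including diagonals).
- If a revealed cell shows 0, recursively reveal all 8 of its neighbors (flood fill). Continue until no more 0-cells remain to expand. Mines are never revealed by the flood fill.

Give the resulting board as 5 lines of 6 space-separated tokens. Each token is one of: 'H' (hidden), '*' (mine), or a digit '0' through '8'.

H H H H H H
H H H H H H
H H 1 H H H
H H H H H H
H H H H H H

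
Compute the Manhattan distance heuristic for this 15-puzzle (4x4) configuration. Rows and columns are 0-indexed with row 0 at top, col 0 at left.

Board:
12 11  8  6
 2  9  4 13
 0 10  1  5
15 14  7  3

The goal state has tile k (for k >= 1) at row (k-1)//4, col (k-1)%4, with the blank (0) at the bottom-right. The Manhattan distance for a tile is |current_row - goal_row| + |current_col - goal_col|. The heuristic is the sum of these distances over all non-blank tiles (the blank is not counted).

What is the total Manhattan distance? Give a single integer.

Answer: 40

Derivation:
Tile 12: (0,0)->(2,3) = 5
Tile 11: (0,1)->(2,2) = 3
Tile 8: (0,2)->(1,3) = 2
Tile 6: (0,3)->(1,1) = 3
Tile 2: (1,0)->(0,1) = 2
Tile 9: (1,1)->(2,0) = 2
Tile 4: (1,2)->(0,3) = 2
Tile 13: (1,3)->(3,0) = 5
Tile 10: (2,1)->(2,1) = 0
Tile 1: (2,2)->(0,0) = 4
Tile 5: (2,3)->(1,0) = 4
Tile 15: (3,0)->(3,2) = 2
Tile 14: (3,1)->(3,1) = 0
Tile 7: (3,2)->(1,2) = 2
Tile 3: (3,3)->(0,2) = 4
Sum: 5 + 3 + 2 + 3 + 2 + 2 + 2 + 5 + 0 + 4 + 4 + 2 + 0 + 2 + 4 = 40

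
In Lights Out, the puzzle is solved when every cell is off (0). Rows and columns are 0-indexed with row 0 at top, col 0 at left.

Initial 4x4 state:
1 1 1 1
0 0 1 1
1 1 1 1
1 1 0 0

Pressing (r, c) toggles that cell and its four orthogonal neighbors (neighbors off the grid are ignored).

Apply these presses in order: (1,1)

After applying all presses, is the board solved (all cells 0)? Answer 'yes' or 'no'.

After press 1 at (1,1):
1 0 1 1
1 1 0 1
1 0 1 1
1 1 0 0

Lights still on: 11

Answer: no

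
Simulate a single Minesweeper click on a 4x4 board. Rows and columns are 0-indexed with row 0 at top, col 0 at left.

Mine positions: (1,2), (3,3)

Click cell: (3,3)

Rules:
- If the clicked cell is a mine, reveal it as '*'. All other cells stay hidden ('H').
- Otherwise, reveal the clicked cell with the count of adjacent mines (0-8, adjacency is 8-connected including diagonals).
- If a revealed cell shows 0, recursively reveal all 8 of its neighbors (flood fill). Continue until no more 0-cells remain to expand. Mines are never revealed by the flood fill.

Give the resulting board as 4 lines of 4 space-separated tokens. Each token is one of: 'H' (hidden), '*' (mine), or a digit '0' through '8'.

H H H H
H H H H
H H H H
H H H *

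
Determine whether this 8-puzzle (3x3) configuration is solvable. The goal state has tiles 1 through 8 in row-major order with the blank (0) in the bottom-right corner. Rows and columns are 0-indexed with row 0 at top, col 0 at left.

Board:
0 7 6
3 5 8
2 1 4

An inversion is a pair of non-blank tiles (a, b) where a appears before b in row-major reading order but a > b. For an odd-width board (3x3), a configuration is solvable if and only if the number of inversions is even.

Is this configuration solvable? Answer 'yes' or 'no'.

Answer: yes

Derivation:
Inversions (pairs i<j in row-major order where tile[i] > tile[j] > 0): 20
20 is even, so the puzzle is solvable.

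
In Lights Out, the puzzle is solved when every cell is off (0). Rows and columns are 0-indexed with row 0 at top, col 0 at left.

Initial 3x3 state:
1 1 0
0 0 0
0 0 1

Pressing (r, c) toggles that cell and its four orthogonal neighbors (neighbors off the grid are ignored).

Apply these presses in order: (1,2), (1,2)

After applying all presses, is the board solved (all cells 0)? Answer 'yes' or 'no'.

After press 1 at (1,2):
1 1 1
0 1 1
0 0 0

After press 2 at (1,2):
1 1 0
0 0 0
0 0 1

Lights still on: 3

Answer: no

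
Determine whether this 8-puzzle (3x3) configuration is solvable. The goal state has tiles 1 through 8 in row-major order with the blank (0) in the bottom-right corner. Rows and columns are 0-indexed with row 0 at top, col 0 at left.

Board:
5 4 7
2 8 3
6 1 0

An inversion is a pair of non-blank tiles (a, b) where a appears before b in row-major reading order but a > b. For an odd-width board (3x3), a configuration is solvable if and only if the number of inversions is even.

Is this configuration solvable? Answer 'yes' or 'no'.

Answer: no

Derivation:
Inversions (pairs i<j in row-major order where tile[i] > tile[j] > 0): 17
17 is odd, so the puzzle is not solvable.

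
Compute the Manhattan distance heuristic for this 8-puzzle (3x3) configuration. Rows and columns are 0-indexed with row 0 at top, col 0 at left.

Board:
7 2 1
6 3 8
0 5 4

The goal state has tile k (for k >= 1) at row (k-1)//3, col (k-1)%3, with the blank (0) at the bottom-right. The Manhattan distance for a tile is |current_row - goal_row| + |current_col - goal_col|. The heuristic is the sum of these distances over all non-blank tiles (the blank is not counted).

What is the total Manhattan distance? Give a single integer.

Answer: 14

Derivation:
Tile 7: (0,0)->(2,0) = 2
Tile 2: (0,1)->(0,1) = 0
Tile 1: (0,2)->(0,0) = 2
Tile 6: (1,0)->(1,2) = 2
Tile 3: (1,1)->(0,2) = 2
Tile 8: (1,2)->(2,1) = 2
Tile 5: (2,1)->(1,1) = 1
Tile 4: (2,2)->(1,0) = 3
Sum: 2 + 0 + 2 + 2 + 2 + 2 + 1 + 3 = 14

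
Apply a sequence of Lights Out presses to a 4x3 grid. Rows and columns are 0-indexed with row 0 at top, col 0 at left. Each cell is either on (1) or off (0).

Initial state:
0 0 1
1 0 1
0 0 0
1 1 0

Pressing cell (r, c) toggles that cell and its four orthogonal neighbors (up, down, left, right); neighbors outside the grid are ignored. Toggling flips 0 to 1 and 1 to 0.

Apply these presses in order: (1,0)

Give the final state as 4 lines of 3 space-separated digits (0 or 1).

Answer: 1 0 1
0 1 1
1 0 0
1 1 0

Derivation:
After press 1 at (1,0):
1 0 1
0 1 1
1 0 0
1 1 0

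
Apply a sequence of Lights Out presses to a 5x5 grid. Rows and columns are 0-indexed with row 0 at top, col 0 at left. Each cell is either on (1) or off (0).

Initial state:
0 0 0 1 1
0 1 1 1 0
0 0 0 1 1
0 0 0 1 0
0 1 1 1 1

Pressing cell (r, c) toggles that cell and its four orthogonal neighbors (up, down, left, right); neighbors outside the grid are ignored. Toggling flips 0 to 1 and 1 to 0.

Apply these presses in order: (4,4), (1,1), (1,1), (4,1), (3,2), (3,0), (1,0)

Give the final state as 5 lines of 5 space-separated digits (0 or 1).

Answer: 1 0 0 1 1
1 0 1 1 0
0 0 1 1 1
1 1 1 0 1
0 0 1 0 0

Derivation:
After press 1 at (4,4):
0 0 0 1 1
0 1 1 1 0
0 0 0 1 1
0 0 0 1 1
0 1 1 0 0

After press 2 at (1,1):
0 1 0 1 1
1 0 0 1 0
0 1 0 1 1
0 0 0 1 1
0 1 1 0 0

After press 3 at (1,1):
0 0 0 1 1
0 1 1 1 0
0 0 0 1 1
0 0 0 1 1
0 1 1 0 0

After press 4 at (4,1):
0 0 0 1 1
0 1 1 1 0
0 0 0 1 1
0 1 0 1 1
1 0 0 0 0

After press 5 at (3,2):
0 0 0 1 1
0 1 1 1 0
0 0 1 1 1
0 0 1 0 1
1 0 1 0 0

After press 6 at (3,0):
0 0 0 1 1
0 1 1 1 0
1 0 1 1 1
1 1 1 0 1
0 0 1 0 0

After press 7 at (1,0):
1 0 0 1 1
1 0 1 1 0
0 0 1 1 1
1 1 1 0 1
0 0 1 0 0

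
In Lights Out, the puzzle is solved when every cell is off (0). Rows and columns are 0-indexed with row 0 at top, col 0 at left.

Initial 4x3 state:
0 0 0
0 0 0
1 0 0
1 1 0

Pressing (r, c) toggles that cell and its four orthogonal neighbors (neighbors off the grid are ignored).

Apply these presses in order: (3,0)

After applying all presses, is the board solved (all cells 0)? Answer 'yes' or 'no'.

After press 1 at (3,0):
0 0 0
0 0 0
0 0 0
0 0 0

Lights still on: 0

Answer: yes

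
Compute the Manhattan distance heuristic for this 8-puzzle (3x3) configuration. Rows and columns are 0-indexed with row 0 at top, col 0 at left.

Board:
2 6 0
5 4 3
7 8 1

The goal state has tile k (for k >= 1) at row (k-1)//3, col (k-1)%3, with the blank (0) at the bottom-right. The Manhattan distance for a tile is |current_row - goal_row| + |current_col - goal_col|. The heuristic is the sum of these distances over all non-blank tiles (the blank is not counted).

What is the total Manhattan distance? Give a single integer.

Tile 2: (0,0)->(0,1) = 1
Tile 6: (0,1)->(1,2) = 2
Tile 5: (1,0)->(1,1) = 1
Tile 4: (1,1)->(1,0) = 1
Tile 3: (1,2)->(0,2) = 1
Tile 7: (2,0)->(2,0) = 0
Tile 8: (2,1)->(2,1) = 0
Tile 1: (2,2)->(0,0) = 4
Sum: 1 + 2 + 1 + 1 + 1 + 0 + 0 + 4 = 10

Answer: 10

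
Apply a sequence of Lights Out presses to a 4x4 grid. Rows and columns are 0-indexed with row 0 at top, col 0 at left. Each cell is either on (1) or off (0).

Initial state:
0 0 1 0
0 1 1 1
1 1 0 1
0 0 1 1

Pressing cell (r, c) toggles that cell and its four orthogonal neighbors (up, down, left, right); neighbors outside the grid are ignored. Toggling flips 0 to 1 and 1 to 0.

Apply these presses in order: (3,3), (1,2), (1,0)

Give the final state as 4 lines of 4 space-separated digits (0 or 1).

Answer: 1 0 0 0
1 1 0 0
0 1 1 0
0 0 0 0

Derivation:
After press 1 at (3,3):
0 0 1 0
0 1 1 1
1 1 0 0
0 0 0 0

After press 2 at (1,2):
0 0 0 0
0 0 0 0
1 1 1 0
0 0 0 0

After press 3 at (1,0):
1 0 0 0
1 1 0 0
0 1 1 0
0 0 0 0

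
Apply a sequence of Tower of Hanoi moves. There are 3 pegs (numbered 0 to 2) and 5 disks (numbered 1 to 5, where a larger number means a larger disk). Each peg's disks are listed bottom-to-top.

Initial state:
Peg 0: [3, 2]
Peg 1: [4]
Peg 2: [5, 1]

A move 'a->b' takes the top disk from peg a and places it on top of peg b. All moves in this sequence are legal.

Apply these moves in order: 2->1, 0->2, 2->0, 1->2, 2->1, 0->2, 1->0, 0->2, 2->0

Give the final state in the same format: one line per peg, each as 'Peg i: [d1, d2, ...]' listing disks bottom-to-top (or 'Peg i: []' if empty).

Answer: Peg 0: [3, 1]
Peg 1: [4]
Peg 2: [5, 2]

Derivation:
After move 1 (2->1):
Peg 0: [3, 2]
Peg 1: [4, 1]
Peg 2: [5]

After move 2 (0->2):
Peg 0: [3]
Peg 1: [4, 1]
Peg 2: [5, 2]

After move 3 (2->0):
Peg 0: [3, 2]
Peg 1: [4, 1]
Peg 2: [5]

After move 4 (1->2):
Peg 0: [3, 2]
Peg 1: [4]
Peg 2: [5, 1]

After move 5 (2->1):
Peg 0: [3, 2]
Peg 1: [4, 1]
Peg 2: [5]

After move 6 (0->2):
Peg 0: [3]
Peg 1: [4, 1]
Peg 2: [5, 2]

After move 7 (1->0):
Peg 0: [3, 1]
Peg 1: [4]
Peg 2: [5, 2]

After move 8 (0->2):
Peg 0: [3]
Peg 1: [4]
Peg 2: [5, 2, 1]

After move 9 (2->0):
Peg 0: [3, 1]
Peg 1: [4]
Peg 2: [5, 2]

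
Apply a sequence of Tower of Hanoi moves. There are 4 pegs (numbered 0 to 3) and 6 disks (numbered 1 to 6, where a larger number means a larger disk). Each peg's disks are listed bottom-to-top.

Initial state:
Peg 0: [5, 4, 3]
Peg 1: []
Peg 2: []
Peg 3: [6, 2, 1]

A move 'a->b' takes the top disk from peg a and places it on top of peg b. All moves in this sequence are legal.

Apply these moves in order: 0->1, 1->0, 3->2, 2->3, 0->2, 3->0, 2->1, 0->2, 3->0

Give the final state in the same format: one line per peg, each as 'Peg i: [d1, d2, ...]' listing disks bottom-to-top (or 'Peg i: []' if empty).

Answer: Peg 0: [5, 4, 2]
Peg 1: [3]
Peg 2: [1]
Peg 3: [6]

Derivation:
After move 1 (0->1):
Peg 0: [5, 4]
Peg 1: [3]
Peg 2: []
Peg 3: [6, 2, 1]

After move 2 (1->0):
Peg 0: [5, 4, 3]
Peg 1: []
Peg 2: []
Peg 3: [6, 2, 1]

After move 3 (3->2):
Peg 0: [5, 4, 3]
Peg 1: []
Peg 2: [1]
Peg 3: [6, 2]

After move 4 (2->3):
Peg 0: [5, 4, 3]
Peg 1: []
Peg 2: []
Peg 3: [6, 2, 1]

After move 5 (0->2):
Peg 0: [5, 4]
Peg 1: []
Peg 2: [3]
Peg 3: [6, 2, 1]

After move 6 (3->0):
Peg 0: [5, 4, 1]
Peg 1: []
Peg 2: [3]
Peg 3: [6, 2]

After move 7 (2->1):
Peg 0: [5, 4, 1]
Peg 1: [3]
Peg 2: []
Peg 3: [6, 2]

After move 8 (0->2):
Peg 0: [5, 4]
Peg 1: [3]
Peg 2: [1]
Peg 3: [6, 2]

After move 9 (3->0):
Peg 0: [5, 4, 2]
Peg 1: [3]
Peg 2: [1]
Peg 3: [6]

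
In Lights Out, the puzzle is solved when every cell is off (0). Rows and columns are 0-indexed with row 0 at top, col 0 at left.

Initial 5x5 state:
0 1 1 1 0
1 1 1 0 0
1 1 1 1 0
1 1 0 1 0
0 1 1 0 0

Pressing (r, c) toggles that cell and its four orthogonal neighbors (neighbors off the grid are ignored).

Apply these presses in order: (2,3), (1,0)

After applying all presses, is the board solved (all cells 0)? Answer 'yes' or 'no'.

After press 1 at (2,3):
0 1 1 1 0
1 1 1 1 0
1 1 0 0 1
1 1 0 0 0
0 1 1 0 0

After press 2 at (1,0):
1 1 1 1 0
0 0 1 1 0
0 1 0 0 1
1 1 0 0 0
0 1 1 0 0

Lights still on: 12

Answer: no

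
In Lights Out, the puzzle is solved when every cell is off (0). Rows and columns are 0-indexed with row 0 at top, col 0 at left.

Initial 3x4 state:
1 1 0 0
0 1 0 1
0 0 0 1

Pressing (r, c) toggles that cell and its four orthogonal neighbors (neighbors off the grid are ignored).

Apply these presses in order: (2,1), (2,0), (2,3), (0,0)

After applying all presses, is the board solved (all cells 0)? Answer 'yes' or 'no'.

After press 1 at (2,1):
1 1 0 0
0 0 0 1
1 1 1 1

After press 2 at (2,0):
1 1 0 0
1 0 0 1
0 0 1 1

After press 3 at (2,3):
1 1 0 0
1 0 0 0
0 0 0 0

After press 4 at (0,0):
0 0 0 0
0 0 0 0
0 0 0 0

Lights still on: 0

Answer: yes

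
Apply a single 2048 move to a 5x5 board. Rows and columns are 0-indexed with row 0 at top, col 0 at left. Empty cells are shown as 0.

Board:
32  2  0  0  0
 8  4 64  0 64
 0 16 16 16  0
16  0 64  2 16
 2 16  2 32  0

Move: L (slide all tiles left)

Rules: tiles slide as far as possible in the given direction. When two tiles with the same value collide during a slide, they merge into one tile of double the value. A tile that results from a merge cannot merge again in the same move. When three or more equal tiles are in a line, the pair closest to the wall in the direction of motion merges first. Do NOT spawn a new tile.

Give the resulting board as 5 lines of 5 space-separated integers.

Answer:  32   2   0   0   0
  8   4 128   0   0
 32  16   0   0   0
 16  64   2  16   0
  2  16   2  32   0

Derivation:
Slide left:
row 0: [32, 2, 0, 0, 0] -> [32, 2, 0, 0, 0]
row 1: [8, 4, 64, 0, 64] -> [8, 4, 128, 0, 0]
row 2: [0, 16, 16, 16, 0] -> [32, 16, 0, 0, 0]
row 3: [16, 0, 64, 2, 16] -> [16, 64, 2, 16, 0]
row 4: [2, 16, 2, 32, 0] -> [2, 16, 2, 32, 0]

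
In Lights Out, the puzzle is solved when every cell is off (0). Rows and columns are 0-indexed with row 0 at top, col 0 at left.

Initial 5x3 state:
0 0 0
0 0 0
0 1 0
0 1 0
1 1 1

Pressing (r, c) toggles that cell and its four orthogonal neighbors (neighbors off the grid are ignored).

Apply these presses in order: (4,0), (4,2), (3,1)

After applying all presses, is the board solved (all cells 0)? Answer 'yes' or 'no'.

Answer: yes

Derivation:
After press 1 at (4,0):
0 0 0
0 0 0
0 1 0
1 1 0
0 0 1

After press 2 at (4,2):
0 0 0
0 0 0
0 1 0
1 1 1
0 1 0

After press 3 at (3,1):
0 0 0
0 0 0
0 0 0
0 0 0
0 0 0

Lights still on: 0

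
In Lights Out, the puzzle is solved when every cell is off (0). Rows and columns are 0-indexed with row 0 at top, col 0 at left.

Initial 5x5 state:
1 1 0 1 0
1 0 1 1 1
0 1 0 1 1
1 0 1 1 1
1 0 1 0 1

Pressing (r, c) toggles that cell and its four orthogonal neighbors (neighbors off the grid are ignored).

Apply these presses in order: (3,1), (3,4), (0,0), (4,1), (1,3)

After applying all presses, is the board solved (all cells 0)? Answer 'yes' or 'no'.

Answer: yes

Derivation:
After press 1 at (3,1):
1 1 0 1 0
1 0 1 1 1
0 0 0 1 1
0 1 0 1 1
1 1 1 0 1

After press 2 at (3,4):
1 1 0 1 0
1 0 1 1 1
0 0 0 1 0
0 1 0 0 0
1 1 1 0 0

After press 3 at (0,0):
0 0 0 1 0
0 0 1 1 1
0 0 0 1 0
0 1 0 0 0
1 1 1 0 0

After press 4 at (4,1):
0 0 0 1 0
0 0 1 1 1
0 0 0 1 0
0 0 0 0 0
0 0 0 0 0

After press 5 at (1,3):
0 0 0 0 0
0 0 0 0 0
0 0 0 0 0
0 0 0 0 0
0 0 0 0 0

Lights still on: 0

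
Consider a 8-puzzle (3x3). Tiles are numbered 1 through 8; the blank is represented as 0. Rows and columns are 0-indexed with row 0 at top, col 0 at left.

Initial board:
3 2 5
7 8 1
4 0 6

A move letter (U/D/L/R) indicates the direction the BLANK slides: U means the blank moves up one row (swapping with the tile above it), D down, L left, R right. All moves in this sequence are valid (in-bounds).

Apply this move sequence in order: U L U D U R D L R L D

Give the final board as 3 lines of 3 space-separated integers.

Answer: 2 7 5
4 3 1
0 8 6

Derivation:
After move 1 (U):
3 2 5
7 0 1
4 8 6

After move 2 (L):
3 2 5
0 7 1
4 8 6

After move 3 (U):
0 2 5
3 7 1
4 8 6

After move 4 (D):
3 2 5
0 7 1
4 8 6

After move 5 (U):
0 2 5
3 7 1
4 8 6

After move 6 (R):
2 0 5
3 7 1
4 8 6

After move 7 (D):
2 7 5
3 0 1
4 8 6

After move 8 (L):
2 7 5
0 3 1
4 8 6

After move 9 (R):
2 7 5
3 0 1
4 8 6

After move 10 (L):
2 7 5
0 3 1
4 8 6

After move 11 (D):
2 7 5
4 3 1
0 8 6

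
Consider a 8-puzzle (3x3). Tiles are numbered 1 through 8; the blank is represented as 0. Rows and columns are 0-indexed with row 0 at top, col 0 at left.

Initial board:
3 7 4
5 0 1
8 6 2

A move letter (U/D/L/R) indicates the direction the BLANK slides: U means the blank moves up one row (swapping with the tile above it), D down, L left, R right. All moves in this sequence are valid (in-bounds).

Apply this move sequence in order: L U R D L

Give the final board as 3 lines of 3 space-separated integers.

Answer: 7 5 4
0 3 1
8 6 2

Derivation:
After move 1 (L):
3 7 4
0 5 1
8 6 2

After move 2 (U):
0 7 4
3 5 1
8 6 2

After move 3 (R):
7 0 4
3 5 1
8 6 2

After move 4 (D):
7 5 4
3 0 1
8 6 2

After move 5 (L):
7 5 4
0 3 1
8 6 2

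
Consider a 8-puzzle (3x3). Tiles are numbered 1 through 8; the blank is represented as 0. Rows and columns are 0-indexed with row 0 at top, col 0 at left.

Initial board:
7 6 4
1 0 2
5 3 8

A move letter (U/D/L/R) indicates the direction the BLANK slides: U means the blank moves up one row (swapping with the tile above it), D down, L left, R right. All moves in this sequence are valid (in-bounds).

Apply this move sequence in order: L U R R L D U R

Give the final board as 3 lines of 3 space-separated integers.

After move 1 (L):
7 6 4
0 1 2
5 3 8

After move 2 (U):
0 6 4
7 1 2
5 3 8

After move 3 (R):
6 0 4
7 1 2
5 3 8

After move 4 (R):
6 4 0
7 1 2
5 3 8

After move 5 (L):
6 0 4
7 1 2
5 3 8

After move 6 (D):
6 1 4
7 0 2
5 3 8

After move 7 (U):
6 0 4
7 1 2
5 3 8

After move 8 (R):
6 4 0
7 1 2
5 3 8

Answer: 6 4 0
7 1 2
5 3 8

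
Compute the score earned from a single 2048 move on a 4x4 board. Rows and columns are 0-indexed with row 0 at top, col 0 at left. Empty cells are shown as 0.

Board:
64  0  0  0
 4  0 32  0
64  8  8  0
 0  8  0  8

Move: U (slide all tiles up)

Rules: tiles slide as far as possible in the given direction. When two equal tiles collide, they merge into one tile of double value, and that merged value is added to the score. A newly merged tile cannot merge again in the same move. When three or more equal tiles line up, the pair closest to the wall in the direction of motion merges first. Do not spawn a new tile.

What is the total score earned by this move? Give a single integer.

Slide up:
col 0: [64, 4, 64, 0] -> [64, 4, 64, 0]  score +0 (running 0)
col 1: [0, 0, 8, 8] -> [16, 0, 0, 0]  score +16 (running 16)
col 2: [0, 32, 8, 0] -> [32, 8, 0, 0]  score +0 (running 16)
col 3: [0, 0, 0, 8] -> [8, 0, 0, 0]  score +0 (running 16)
Board after move:
64 16 32  8
 4  0  8  0
64  0  0  0
 0  0  0  0

Answer: 16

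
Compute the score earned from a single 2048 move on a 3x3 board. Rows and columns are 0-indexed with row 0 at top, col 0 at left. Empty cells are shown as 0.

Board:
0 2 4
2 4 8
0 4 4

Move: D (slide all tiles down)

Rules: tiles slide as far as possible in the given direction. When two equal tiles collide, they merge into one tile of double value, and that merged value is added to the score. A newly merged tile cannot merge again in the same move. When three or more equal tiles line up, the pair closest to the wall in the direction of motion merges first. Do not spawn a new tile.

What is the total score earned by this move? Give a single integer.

Slide down:
col 0: [0, 2, 0] -> [0, 0, 2]  score +0 (running 0)
col 1: [2, 4, 4] -> [0, 2, 8]  score +8 (running 8)
col 2: [4, 8, 4] -> [4, 8, 4]  score +0 (running 8)
Board after move:
0 0 4
0 2 8
2 8 4

Answer: 8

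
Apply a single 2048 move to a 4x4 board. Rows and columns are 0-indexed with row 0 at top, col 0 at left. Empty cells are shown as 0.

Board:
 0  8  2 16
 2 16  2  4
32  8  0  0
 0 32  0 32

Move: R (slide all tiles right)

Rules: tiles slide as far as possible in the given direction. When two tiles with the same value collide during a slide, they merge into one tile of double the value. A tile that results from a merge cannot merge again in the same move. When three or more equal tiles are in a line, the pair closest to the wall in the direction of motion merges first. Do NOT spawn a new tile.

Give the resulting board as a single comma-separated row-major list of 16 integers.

Slide right:
row 0: [0, 8, 2, 16] -> [0, 8, 2, 16]
row 1: [2, 16, 2, 4] -> [2, 16, 2, 4]
row 2: [32, 8, 0, 0] -> [0, 0, 32, 8]
row 3: [0, 32, 0, 32] -> [0, 0, 0, 64]

Answer: 0, 8, 2, 16, 2, 16, 2, 4, 0, 0, 32, 8, 0, 0, 0, 64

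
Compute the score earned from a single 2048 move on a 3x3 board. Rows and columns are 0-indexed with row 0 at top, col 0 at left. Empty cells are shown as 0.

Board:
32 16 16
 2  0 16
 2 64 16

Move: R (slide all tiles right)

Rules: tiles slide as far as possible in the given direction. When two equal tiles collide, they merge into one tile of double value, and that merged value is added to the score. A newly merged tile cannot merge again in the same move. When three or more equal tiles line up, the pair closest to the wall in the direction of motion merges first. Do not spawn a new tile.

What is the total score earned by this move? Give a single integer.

Answer: 32

Derivation:
Slide right:
row 0: [32, 16, 16] -> [0, 32, 32]  score +32 (running 32)
row 1: [2, 0, 16] -> [0, 2, 16]  score +0 (running 32)
row 2: [2, 64, 16] -> [2, 64, 16]  score +0 (running 32)
Board after move:
 0 32 32
 0  2 16
 2 64 16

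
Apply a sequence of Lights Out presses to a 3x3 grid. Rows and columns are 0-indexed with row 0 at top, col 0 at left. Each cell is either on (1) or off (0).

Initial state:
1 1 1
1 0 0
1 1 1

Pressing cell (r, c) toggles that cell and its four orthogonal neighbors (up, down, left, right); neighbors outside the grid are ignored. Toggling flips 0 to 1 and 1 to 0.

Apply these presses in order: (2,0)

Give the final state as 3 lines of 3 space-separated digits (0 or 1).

After press 1 at (2,0):
1 1 1
0 0 0
0 0 1

Answer: 1 1 1
0 0 0
0 0 1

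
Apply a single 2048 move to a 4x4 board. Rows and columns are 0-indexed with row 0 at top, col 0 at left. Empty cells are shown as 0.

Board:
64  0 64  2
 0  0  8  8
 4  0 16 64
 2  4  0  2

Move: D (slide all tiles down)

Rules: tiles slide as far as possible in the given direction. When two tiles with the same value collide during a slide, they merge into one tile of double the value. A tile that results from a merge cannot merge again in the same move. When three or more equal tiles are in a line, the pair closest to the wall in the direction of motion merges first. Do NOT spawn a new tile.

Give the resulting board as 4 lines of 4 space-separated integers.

Answer:  0  0  0  2
64  0 64  8
 4  0  8 64
 2  4 16  2

Derivation:
Slide down:
col 0: [64, 0, 4, 2] -> [0, 64, 4, 2]
col 1: [0, 0, 0, 4] -> [0, 0, 0, 4]
col 2: [64, 8, 16, 0] -> [0, 64, 8, 16]
col 3: [2, 8, 64, 2] -> [2, 8, 64, 2]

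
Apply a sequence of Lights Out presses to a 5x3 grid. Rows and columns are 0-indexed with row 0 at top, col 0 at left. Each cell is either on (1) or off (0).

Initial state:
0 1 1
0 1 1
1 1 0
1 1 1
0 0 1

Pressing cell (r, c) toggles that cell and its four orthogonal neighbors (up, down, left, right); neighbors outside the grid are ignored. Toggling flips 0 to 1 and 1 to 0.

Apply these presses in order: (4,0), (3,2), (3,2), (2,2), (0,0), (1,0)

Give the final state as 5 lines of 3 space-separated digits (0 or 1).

After press 1 at (4,0):
0 1 1
0 1 1
1 1 0
0 1 1
1 1 1

After press 2 at (3,2):
0 1 1
0 1 1
1 1 1
0 0 0
1 1 0

After press 3 at (3,2):
0 1 1
0 1 1
1 1 0
0 1 1
1 1 1

After press 4 at (2,2):
0 1 1
0 1 0
1 0 1
0 1 0
1 1 1

After press 5 at (0,0):
1 0 1
1 1 0
1 0 1
0 1 0
1 1 1

After press 6 at (1,0):
0 0 1
0 0 0
0 0 1
0 1 0
1 1 1

Answer: 0 0 1
0 0 0
0 0 1
0 1 0
1 1 1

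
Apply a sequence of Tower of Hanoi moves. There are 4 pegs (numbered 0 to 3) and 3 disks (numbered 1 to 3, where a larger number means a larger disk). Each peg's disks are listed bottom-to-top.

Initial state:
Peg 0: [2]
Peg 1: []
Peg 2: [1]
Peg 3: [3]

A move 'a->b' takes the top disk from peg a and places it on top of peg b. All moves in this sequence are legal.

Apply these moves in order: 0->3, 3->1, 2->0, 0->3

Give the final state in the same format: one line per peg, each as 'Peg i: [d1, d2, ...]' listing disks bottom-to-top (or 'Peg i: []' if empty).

Answer: Peg 0: []
Peg 1: [2]
Peg 2: []
Peg 3: [3, 1]

Derivation:
After move 1 (0->3):
Peg 0: []
Peg 1: []
Peg 2: [1]
Peg 3: [3, 2]

After move 2 (3->1):
Peg 0: []
Peg 1: [2]
Peg 2: [1]
Peg 3: [3]

After move 3 (2->0):
Peg 0: [1]
Peg 1: [2]
Peg 2: []
Peg 3: [3]

After move 4 (0->3):
Peg 0: []
Peg 1: [2]
Peg 2: []
Peg 3: [3, 1]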